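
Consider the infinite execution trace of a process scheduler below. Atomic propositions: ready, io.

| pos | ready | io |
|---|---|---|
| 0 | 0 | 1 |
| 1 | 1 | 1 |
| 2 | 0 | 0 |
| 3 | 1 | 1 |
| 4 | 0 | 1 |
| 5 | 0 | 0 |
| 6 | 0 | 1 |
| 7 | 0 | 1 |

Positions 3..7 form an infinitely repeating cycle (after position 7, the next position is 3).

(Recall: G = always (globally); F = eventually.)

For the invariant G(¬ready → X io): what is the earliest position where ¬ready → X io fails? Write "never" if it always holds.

4

Check ¬ready → X io at each position in order: 0 ✓, 1 ✓, 2 ✓, 3 ✓.
At position 4 the labels are {io} and the next position 5 has {}, so ¬ready → X io is false there. This is the first violation.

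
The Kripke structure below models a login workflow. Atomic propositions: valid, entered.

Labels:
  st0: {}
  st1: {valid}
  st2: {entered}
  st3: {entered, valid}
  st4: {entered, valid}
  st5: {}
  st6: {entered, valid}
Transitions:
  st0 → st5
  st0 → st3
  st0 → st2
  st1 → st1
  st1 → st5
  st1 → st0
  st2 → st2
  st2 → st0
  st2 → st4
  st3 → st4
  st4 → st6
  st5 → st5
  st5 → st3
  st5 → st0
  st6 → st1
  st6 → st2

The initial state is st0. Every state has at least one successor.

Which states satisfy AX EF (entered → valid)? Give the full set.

States satisfying EF (entered → valid): {st0, st1, st2, st3, st4, st5, st6}.
States satisfying AX EF (entered → valid): {st0, st1, st2, st3, st4, st5, st6}.

{st0, st1, st2, st3, st4, st5, st6}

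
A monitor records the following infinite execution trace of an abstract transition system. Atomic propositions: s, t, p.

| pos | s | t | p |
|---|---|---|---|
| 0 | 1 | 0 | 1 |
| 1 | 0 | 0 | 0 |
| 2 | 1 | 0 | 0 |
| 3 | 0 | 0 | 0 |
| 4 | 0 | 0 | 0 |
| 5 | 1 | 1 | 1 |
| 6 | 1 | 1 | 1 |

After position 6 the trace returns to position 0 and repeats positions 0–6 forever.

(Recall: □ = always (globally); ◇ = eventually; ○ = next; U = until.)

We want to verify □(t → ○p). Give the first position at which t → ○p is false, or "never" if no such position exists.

never

t → ○p holds at every position 0..6, and those are all the positions the trace ever visits, so the invariant □(t → ○p) is never violated.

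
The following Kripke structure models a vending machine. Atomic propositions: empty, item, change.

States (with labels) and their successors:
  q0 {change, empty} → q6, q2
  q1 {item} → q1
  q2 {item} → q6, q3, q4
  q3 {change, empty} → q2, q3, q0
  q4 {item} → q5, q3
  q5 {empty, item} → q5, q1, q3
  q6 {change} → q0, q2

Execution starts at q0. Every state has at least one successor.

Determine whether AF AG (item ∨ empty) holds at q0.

Does not hold

States satisfying AG (item ∨ empty): {q1}.
States satisfying AF AG (item ∨ empty): {q1}.
There is a path from q0 along which AG (item ∨ empty) never holds.
q0 ∉ Sat(AF AG (item ∨ empty)).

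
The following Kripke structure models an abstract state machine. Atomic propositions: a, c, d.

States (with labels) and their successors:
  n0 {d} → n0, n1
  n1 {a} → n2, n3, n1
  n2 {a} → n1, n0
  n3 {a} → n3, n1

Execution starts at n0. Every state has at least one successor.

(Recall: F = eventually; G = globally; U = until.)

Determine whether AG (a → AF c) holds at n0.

Violated

States satisfying a → AF c: {n0}.
States satisfying AG (a → AF c): ∅.
n1 is reachable from n0 and violates a → AF c, so AG fails at n0.
n0 ∉ Sat(AG (a → AF c)).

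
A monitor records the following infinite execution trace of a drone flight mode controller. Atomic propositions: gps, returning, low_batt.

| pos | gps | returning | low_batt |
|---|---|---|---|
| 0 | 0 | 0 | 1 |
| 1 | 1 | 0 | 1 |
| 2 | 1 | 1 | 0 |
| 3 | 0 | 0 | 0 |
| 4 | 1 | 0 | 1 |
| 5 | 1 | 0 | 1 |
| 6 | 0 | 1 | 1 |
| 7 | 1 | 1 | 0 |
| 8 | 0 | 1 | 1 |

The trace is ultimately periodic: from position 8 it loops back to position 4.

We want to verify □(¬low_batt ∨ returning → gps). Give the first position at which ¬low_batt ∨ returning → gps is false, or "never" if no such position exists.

Check ¬low_batt ∨ returning → gps at each position in order: 0 ✓, 1 ✓, 2 ✓.
At position 3 the labels are {}, so ¬low_batt ∨ returning → gps is false there. This is the first violation.

3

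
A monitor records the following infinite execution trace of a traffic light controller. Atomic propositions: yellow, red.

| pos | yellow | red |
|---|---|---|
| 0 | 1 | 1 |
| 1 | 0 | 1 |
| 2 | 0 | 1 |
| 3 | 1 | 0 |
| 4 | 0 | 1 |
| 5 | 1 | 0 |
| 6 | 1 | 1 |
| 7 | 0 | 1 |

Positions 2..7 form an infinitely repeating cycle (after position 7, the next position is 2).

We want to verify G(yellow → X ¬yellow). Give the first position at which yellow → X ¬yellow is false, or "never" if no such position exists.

Check yellow → X ¬yellow at each position in order: 0 ✓, 1 ✓, 2 ✓, 3 ✓, 4 ✓.
At position 5 the labels are {yellow} and the next position 6 has {red, yellow}, so yellow → X ¬yellow is false there. This is the first violation.

5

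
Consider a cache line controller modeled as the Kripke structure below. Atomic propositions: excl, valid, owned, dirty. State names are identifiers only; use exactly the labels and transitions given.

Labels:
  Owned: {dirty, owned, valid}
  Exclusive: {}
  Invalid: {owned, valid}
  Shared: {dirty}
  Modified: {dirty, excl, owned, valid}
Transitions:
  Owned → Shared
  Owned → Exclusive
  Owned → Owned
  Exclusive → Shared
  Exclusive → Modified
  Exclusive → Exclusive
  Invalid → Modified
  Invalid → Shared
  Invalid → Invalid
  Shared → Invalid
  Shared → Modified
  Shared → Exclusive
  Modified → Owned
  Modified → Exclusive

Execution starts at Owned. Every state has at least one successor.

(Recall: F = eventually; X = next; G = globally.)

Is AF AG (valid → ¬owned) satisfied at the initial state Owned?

No

States satisfying AG (valid → ¬owned): ∅.
States satisfying AF AG (valid → ¬owned): ∅.
There is a path from Owned along which AG (valid → ¬owned) never holds.
Owned ∉ Sat(AF AG (valid → ¬owned)).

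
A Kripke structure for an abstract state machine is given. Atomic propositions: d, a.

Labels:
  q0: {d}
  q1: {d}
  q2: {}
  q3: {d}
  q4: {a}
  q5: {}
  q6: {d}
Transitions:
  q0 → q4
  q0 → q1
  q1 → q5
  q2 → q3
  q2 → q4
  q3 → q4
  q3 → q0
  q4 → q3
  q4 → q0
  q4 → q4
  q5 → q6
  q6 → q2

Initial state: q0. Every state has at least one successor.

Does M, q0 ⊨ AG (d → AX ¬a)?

Violated

States satisfying d → AX ¬a: {q1, q2, q4, q5, q6}.
States satisfying AG (d → AX ¬a): ∅.
q0 is reachable from q0 and violates d → AX ¬a, so AG fails at q0.
q0 ∉ Sat(AG (d → AX ¬a)).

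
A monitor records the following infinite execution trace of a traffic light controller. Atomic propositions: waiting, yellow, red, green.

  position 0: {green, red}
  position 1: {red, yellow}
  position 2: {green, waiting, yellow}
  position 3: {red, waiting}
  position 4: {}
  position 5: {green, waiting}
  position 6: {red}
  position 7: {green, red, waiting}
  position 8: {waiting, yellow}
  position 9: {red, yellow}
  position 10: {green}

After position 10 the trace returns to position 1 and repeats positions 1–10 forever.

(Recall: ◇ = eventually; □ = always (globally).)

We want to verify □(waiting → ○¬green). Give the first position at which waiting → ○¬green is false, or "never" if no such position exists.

waiting → ○¬green holds at every position 0..10, and those are all the positions the trace ever visits, so the invariant □(waiting → ○¬green) is never violated.

never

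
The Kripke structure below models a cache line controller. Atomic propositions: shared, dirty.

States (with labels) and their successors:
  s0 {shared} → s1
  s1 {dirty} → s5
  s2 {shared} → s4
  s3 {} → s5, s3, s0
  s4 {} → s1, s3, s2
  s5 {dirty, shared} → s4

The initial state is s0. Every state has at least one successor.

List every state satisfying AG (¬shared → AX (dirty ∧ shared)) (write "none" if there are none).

States satisfying ¬shared → AX (dirty ∧ shared): {s0, s1, s2, s5}.
States satisfying AG (¬shared → AX (dirty ∧ shared)): ∅.

none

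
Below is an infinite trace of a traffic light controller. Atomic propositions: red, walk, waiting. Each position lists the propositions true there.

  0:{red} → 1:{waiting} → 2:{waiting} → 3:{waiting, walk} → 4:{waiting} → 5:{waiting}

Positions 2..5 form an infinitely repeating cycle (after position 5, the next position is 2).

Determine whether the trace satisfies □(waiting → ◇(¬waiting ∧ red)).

Violated

waiting → ◇(¬waiting ∧ red) must hold at every position from 0 onward. It fails at position 1, so □(waiting → ◇(¬waiting ∧ red)) is false.
Positions where waiting holds: 1, 2, 3, 4, 5.
Check ◇(¬waiting ∧ red) at each: 1→fails, 2→fails, 3→fails, 4→fails, 5→fails.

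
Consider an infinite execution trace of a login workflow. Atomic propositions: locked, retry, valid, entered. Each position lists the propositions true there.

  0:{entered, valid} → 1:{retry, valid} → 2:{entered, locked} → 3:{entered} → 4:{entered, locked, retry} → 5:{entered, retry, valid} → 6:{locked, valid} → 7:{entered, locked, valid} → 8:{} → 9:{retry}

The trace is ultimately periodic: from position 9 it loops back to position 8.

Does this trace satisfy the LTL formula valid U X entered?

Walking from position 0: X entered first holds at position 1, and valid holds at every earlier position along the way, so valid U X entered holds.

Satisfied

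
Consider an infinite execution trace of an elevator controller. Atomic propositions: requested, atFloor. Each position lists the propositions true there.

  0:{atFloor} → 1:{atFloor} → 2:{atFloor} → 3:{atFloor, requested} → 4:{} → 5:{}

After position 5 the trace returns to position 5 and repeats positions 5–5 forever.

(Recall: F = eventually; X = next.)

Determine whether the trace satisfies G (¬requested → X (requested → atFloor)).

Yes

¬requested → X (requested → atFloor) holds at every position 0..5, and those are all positions ever visited, so G (¬requested → X (requested → atFloor)) holds.
Positions where ¬requested holds: 0, 1, 2, 4, 5.
Check X (requested → atFloor) at each: 0→ok, 1→ok, 2→ok, 4→ok, 5→ok.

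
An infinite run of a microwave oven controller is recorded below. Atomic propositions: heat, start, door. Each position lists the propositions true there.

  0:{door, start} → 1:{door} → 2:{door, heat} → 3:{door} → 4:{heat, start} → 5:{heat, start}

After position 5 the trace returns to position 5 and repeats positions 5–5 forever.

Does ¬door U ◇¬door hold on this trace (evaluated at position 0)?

Walking from position 0: ◇¬door first holds at position 0, and ¬door holds at every earlier position along the way, so ¬door U ◇¬door holds.

Yes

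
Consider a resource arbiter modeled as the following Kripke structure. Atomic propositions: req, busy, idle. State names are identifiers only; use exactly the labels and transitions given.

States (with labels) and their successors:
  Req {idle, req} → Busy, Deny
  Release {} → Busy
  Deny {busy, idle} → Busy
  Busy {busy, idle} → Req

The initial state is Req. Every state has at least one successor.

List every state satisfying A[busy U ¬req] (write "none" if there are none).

States satisfying busy: {Deny, Busy}.
States satisfying ¬req: {Release, Deny, Busy}.
States satisfying A[busy U ¬req]: {Release, Deny, Busy}.

{Release, Deny, Busy}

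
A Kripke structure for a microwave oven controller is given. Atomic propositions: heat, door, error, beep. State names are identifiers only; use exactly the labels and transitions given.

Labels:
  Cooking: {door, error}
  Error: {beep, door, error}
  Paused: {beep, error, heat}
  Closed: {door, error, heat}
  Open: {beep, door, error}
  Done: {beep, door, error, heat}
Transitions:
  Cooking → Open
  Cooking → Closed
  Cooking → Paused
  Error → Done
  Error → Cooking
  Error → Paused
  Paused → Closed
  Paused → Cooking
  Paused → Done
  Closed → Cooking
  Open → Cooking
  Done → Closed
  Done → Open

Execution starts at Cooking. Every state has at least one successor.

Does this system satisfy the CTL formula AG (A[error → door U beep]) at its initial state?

Does not hold

States satisfying A[error → door U beep]: {Error, Paused, Open, Done}.
States satisfying AG (A[error → door U beep]): ∅.
Closed is reachable from Cooking and violates A[error → door U beep], so AG fails at Cooking.
Cooking ∉ Sat(AG (A[error → door U beep])).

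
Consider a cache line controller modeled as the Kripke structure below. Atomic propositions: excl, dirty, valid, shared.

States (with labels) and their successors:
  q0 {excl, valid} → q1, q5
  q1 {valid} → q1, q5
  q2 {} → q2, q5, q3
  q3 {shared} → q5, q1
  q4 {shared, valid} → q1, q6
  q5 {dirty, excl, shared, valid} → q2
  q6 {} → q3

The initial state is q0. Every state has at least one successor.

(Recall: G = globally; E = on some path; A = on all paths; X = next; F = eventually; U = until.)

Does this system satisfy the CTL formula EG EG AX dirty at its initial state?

States satisfying EG AX dirty: ∅.
States satisfying EG EG AX dirty: ∅.
No suitable path/successor from q0 witnesses the formula.
q0 ∉ Sat(EG EG AX dirty).

No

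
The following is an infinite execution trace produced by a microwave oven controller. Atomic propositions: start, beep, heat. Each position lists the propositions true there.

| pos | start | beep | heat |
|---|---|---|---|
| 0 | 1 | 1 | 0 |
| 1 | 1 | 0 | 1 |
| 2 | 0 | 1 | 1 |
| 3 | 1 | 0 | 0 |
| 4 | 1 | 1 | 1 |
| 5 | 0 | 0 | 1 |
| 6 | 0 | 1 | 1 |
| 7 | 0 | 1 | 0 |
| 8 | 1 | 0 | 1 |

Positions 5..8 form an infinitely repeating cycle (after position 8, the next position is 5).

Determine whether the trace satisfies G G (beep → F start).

Satisfied

G (beep → F start) holds at every position 0..8, and those are all positions ever visited, so G G (beep → F start) holds.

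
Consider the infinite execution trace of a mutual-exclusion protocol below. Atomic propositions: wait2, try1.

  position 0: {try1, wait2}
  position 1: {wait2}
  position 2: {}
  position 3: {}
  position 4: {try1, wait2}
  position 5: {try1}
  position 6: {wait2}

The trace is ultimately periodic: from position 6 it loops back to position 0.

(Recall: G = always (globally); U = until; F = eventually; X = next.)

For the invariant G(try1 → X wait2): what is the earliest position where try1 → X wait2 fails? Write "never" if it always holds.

Check try1 → X wait2 at each position in order: 0 ✓, 1 ✓, 2 ✓, 3 ✓.
At position 4 the labels are {try1, wait2} and the next position 5 has {try1}, so try1 → X wait2 is false there. This is the first violation.

4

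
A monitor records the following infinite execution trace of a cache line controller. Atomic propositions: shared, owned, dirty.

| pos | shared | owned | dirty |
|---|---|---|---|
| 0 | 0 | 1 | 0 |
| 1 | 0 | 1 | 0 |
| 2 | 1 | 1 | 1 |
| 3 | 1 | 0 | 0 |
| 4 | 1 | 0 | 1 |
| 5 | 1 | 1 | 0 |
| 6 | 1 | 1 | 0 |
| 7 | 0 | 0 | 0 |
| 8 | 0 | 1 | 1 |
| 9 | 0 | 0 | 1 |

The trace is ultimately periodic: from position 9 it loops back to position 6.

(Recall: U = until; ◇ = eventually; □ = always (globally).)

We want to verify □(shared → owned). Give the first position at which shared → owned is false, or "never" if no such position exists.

3

Check shared → owned at each position in order: 0 ✓, 1 ✓, 2 ✓.
At position 3 the labels are {shared}, so shared → owned is false there. This is the first violation.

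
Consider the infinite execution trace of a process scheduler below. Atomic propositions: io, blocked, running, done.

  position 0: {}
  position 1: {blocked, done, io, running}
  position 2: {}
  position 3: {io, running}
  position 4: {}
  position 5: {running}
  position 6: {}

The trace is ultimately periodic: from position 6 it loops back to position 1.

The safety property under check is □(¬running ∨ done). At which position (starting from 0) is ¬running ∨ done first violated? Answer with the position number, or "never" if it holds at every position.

3

Check ¬running ∨ done at each position in order: 0 ✓, 1 ✓, 2 ✓.
At position 3 the labels are {io, running}, so ¬running ∨ done is false there. This is the first violation.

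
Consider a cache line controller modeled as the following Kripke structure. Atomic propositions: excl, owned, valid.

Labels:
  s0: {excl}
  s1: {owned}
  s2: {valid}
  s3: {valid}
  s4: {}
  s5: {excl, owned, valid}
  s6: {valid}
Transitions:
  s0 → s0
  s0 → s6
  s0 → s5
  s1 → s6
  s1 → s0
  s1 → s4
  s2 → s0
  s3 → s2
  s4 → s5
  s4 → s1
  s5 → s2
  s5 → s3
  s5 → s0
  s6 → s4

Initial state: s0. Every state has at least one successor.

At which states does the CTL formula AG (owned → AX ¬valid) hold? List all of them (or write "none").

States satisfying owned → AX ¬valid: {s0, s2, s3, s4, s6}.
States satisfying AG (owned → AX ¬valid): ∅.

none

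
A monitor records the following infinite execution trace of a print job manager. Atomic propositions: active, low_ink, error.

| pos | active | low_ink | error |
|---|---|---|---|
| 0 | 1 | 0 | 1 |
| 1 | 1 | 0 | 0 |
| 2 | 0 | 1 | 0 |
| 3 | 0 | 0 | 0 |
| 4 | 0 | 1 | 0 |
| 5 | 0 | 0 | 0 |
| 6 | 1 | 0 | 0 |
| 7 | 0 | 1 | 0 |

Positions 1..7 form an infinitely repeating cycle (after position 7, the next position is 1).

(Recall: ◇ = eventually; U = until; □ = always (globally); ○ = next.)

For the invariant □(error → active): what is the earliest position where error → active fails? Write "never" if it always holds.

never

error → active holds at every position 0..7, and those are all the positions the trace ever visits, so the invariant □(error → active) is never violated.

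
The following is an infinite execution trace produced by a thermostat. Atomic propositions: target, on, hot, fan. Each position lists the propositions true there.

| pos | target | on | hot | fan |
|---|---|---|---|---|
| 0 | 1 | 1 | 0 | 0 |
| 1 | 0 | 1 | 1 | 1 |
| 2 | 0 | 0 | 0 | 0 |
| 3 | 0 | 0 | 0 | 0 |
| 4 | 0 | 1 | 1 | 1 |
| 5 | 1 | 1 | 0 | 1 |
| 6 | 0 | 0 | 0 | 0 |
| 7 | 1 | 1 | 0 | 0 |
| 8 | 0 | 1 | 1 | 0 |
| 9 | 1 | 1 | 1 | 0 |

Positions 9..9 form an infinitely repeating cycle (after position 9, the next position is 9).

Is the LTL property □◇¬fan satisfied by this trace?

◇¬fan holds at every position 0..9, and those are all positions ever visited, so □◇¬fan holds.

Satisfied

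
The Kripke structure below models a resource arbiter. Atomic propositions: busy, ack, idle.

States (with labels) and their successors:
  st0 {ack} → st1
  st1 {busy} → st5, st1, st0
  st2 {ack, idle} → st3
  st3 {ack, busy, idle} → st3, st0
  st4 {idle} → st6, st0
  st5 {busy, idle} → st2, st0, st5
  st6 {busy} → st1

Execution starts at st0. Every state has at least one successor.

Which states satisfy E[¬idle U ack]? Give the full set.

{st0, st1, st2, st3, st6}

States satisfying ¬idle: {st0, st1, st6}.
States satisfying ack: {st0, st2, st3}.
States satisfying E[¬idle U ack]: {st0, st1, st2, st3, st6}.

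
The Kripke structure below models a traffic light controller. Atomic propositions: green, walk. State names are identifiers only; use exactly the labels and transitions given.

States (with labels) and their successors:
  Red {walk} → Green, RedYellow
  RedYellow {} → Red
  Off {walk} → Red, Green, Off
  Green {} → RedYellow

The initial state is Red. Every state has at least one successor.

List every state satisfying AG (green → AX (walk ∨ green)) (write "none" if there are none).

{Red, RedYellow, Off, Green}

States satisfying green → AX (walk ∨ green): {Red, RedYellow, Off, Green}.
States satisfying AG (green → AX (walk ∨ green)): {Red, RedYellow, Off, Green}.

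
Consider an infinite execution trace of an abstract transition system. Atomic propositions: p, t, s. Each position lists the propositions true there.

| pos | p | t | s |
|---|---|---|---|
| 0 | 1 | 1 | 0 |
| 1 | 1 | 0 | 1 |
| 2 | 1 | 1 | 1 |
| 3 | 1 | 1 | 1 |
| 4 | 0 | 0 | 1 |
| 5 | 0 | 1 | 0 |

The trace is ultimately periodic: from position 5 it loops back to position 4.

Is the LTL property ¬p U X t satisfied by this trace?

Walking from position 0: at position 0, X t has not yet held and ¬p fails, so ¬p U X t is false.

Does not hold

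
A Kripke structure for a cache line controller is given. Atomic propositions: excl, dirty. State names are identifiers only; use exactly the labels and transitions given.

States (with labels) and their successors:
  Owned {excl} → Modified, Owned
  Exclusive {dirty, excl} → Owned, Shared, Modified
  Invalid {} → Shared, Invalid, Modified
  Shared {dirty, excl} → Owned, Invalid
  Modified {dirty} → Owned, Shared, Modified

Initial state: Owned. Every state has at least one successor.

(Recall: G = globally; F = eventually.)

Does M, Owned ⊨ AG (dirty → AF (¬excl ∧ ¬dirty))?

Violated

States satisfying dirty → AF (¬excl ∧ ¬dirty): {Owned, Invalid}.
States satisfying AG (dirty → AF (¬excl ∧ ¬dirty)): ∅.
Modified is reachable from Owned and violates dirty → AF (¬excl ∧ ¬dirty), so AG fails at Owned.
Owned ∉ Sat(AG (dirty → AF (¬excl ∧ ¬dirty))).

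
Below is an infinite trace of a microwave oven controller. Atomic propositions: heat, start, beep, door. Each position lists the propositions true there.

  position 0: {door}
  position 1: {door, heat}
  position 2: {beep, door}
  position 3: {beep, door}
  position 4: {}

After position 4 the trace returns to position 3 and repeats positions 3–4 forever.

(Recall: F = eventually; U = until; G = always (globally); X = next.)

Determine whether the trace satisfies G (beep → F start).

Does not hold

beep → F start must hold at every position from 0 onward. It fails at position 2, so G (beep → F start) is false.
Positions where beep holds: 2, 3.
Check F start at each: 2→fails, 3→fails.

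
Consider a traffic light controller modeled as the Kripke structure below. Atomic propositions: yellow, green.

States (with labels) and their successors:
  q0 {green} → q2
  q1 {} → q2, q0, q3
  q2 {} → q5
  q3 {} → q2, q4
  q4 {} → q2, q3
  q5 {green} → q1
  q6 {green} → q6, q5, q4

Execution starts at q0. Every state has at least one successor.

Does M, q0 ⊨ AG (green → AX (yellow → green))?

Satisfied

States satisfying green → AX (yellow → green): {q0, q1, q2, q3, q4, q5, q6}.
States satisfying AG (green → AX (yellow → green)): {q0, q1, q2, q3, q4, q5, q6}.
Every state reachable from q0 satisfies green → AX (yellow → green).
q0 ∈ Sat(AG (green → AX (yellow → green))).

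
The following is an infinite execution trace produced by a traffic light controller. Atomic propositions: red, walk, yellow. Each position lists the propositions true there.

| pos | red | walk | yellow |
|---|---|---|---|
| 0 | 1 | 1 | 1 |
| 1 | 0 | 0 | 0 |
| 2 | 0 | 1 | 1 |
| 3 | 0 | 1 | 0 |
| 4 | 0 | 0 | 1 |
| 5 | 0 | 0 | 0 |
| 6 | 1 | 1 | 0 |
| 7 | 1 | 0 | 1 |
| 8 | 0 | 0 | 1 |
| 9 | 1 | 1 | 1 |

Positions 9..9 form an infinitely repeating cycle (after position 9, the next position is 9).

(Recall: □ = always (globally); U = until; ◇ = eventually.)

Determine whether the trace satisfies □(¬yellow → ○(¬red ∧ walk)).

No

¬yellow → ○(¬red ∧ walk) must hold at every position from 0 onward. It fails at position 3, so □(¬yellow → ○(¬red ∧ walk)) is false.
Positions where ¬yellow holds: 1, 3, 5, 6.
Check ○(¬red ∧ walk) at each: 1→ok, 3→fails, 5→fails, 6→fails.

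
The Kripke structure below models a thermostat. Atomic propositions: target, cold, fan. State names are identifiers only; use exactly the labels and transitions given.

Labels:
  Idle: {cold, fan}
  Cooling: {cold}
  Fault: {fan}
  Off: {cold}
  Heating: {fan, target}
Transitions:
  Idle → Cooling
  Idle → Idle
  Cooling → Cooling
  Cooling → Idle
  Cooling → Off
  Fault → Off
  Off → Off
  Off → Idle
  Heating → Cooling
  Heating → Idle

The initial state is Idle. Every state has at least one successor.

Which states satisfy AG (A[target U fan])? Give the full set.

none

States satisfying A[target U fan]: {Idle, Fault, Heating}.
States satisfying AG (A[target U fan]): ∅.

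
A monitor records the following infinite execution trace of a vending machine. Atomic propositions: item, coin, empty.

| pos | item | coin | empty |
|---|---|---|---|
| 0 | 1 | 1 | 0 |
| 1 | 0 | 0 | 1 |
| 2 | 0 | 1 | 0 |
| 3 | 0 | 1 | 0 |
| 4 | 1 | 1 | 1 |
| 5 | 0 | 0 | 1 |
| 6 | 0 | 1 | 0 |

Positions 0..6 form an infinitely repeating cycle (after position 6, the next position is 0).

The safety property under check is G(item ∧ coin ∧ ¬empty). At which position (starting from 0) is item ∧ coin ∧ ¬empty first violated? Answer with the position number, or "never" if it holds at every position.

Check item ∧ coin ∧ ¬empty at each position in order: 0 ✓.
At position 1 the labels are {empty}, so item ∧ coin ∧ ¬empty is false there. This is the first violation.

1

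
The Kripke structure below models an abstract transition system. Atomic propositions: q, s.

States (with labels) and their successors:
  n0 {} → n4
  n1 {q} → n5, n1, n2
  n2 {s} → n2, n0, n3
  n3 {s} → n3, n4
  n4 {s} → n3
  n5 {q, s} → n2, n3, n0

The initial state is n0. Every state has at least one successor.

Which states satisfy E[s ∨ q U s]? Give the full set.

States satisfying s ∨ q: {n1, n2, n3, n4, n5}.
States satisfying s: {n2, n3, n4, n5}.
States satisfying E[s ∨ q U s]: {n1, n2, n3, n4, n5}.

{n1, n2, n3, n4, n5}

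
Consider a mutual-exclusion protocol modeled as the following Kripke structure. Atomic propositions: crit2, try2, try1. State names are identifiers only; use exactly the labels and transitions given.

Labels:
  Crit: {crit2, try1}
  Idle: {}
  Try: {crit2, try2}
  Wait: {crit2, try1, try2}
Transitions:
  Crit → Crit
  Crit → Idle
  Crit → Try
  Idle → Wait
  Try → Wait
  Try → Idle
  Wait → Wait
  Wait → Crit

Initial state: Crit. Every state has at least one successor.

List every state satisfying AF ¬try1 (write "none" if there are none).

{Idle, Try}

States satisfying ¬try1: {Idle, Try}.
States satisfying AF ¬try1: {Idle, Try}.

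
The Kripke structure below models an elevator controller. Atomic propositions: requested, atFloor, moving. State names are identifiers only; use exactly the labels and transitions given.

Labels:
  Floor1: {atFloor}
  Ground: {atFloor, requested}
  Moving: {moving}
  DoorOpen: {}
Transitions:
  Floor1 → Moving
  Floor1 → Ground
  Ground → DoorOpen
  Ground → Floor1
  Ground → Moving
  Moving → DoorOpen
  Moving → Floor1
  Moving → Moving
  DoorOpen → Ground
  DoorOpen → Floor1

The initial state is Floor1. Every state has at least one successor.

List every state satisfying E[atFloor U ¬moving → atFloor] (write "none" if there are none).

States satisfying atFloor: {Floor1, Ground}.
States satisfying ¬moving → atFloor: {Floor1, Ground, Moving}.
States satisfying E[atFloor U ¬moving → atFloor]: {Floor1, Ground, Moving}.

{Floor1, Ground, Moving}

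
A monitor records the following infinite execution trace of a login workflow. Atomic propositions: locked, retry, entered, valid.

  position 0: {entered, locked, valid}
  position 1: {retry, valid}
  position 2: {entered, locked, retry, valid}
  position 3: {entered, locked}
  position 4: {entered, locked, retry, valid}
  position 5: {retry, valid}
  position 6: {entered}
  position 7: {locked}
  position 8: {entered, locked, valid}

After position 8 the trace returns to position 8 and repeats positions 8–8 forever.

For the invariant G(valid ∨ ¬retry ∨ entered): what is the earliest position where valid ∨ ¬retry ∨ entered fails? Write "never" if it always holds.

valid ∨ ¬retry ∨ entered holds at every position 0..8, and those are all the positions the trace ever visits, so the invariant G(valid ∨ ¬retry ∨ entered) is never violated.

never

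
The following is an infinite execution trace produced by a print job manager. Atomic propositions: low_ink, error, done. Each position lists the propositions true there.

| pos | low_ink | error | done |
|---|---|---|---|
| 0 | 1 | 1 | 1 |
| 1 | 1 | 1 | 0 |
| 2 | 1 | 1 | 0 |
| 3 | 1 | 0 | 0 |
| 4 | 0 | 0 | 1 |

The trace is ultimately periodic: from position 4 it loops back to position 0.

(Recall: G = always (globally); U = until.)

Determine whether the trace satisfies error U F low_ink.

Walking from position 0: F low_ink first holds at position 0, and error holds at every earlier position along the way, so error U F low_ink holds.

Holds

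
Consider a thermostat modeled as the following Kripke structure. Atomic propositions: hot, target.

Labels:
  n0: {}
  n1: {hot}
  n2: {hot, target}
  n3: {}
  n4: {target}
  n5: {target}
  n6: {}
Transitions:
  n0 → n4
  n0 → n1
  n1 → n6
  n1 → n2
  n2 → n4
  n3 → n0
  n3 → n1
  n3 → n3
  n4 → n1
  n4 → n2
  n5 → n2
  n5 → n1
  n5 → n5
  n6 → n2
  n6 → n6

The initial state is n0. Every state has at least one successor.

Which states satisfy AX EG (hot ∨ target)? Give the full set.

States satisfying EG (hot ∨ target): {n1, n2, n4, n5}.
States satisfying AX EG (hot ∨ target): {n0, n2, n4, n5}.

{n0, n2, n4, n5}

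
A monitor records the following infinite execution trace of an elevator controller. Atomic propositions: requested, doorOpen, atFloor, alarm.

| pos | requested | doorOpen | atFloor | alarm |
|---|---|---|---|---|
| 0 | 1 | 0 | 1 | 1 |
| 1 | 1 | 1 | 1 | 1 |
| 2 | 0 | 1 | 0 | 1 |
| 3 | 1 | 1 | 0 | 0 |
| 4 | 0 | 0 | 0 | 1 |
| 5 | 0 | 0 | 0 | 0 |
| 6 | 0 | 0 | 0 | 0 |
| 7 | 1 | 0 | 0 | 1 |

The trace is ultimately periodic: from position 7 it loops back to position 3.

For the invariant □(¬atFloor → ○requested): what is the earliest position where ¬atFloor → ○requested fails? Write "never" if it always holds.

3

Check ¬atFloor → ○requested at each position in order: 0 ✓, 1 ✓, 2 ✓.
At position 3 the labels are {doorOpen, requested} and the next position 4 has {alarm}, so ¬atFloor → ○requested is false there. This is the first violation.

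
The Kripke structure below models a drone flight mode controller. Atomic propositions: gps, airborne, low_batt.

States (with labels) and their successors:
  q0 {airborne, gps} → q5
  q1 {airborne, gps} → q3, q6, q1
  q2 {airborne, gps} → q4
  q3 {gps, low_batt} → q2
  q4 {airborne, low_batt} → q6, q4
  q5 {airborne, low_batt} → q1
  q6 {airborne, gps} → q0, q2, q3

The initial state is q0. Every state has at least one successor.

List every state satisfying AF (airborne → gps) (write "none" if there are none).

{q0, q1, q2, q3, q5, q6}

States satisfying airborne → gps: {q0, q1, q2, q3, q6}.
States satisfying AF (airborne → gps): {q0, q1, q2, q3, q5, q6}.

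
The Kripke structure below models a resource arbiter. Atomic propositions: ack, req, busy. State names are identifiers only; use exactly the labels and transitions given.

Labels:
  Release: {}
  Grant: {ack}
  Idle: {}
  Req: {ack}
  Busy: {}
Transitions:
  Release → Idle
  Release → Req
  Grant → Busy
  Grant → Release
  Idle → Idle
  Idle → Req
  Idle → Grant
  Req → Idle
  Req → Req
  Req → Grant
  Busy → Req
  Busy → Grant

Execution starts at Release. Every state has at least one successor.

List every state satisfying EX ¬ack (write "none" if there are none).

States satisfying ¬ack: {Release, Idle, Busy}.
States satisfying EX ¬ack: {Release, Grant, Idle, Req}.

{Release, Grant, Idle, Req}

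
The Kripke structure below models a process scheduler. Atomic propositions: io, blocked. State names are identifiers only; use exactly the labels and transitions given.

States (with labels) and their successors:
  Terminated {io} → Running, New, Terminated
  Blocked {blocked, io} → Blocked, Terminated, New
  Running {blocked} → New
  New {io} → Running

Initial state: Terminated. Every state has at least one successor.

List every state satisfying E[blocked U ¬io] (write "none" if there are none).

States satisfying blocked: {Blocked, Running}.
States satisfying ¬io: {Running}.
States satisfying E[blocked U ¬io]: {Running}.

{Running}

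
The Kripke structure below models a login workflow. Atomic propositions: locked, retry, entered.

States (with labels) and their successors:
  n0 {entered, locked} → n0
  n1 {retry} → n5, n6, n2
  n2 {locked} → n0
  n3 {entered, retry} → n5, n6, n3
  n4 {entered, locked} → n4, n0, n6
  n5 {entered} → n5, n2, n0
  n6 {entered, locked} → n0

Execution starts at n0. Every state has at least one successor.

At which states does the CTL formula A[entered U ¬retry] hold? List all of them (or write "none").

{n0, n2, n4, n5, n6}

States satisfying entered: {n0, n3, n4, n5, n6}.
States satisfying ¬retry: {n0, n2, n4, n5, n6}.
States satisfying A[entered U ¬retry]: {n0, n2, n4, n5, n6}.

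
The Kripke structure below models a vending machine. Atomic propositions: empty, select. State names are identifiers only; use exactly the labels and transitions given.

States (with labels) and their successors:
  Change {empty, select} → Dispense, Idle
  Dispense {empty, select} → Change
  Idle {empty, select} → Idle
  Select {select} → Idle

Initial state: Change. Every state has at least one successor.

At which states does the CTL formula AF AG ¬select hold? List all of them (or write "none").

none

States satisfying AG ¬select: ∅.
States satisfying AF AG ¬select: ∅.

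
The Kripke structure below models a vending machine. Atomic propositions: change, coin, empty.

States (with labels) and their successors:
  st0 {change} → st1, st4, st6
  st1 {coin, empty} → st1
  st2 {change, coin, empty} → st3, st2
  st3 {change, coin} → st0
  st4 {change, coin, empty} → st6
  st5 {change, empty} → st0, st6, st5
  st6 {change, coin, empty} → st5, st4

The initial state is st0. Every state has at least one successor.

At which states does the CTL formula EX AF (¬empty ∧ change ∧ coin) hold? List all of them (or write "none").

{st2}

States satisfying AF (¬empty ∧ change ∧ coin): {st3}.
States satisfying EX AF (¬empty ∧ change ∧ coin): {st2}.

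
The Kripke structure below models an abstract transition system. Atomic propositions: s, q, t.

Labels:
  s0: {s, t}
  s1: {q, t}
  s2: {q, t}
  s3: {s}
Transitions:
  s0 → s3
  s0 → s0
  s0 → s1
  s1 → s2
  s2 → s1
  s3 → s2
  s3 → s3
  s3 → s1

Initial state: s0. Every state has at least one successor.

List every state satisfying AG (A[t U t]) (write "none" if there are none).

{s1, s2}

States satisfying A[t U t]: {s0, s1, s2}.
States satisfying AG (A[t U t]): {s1, s2}.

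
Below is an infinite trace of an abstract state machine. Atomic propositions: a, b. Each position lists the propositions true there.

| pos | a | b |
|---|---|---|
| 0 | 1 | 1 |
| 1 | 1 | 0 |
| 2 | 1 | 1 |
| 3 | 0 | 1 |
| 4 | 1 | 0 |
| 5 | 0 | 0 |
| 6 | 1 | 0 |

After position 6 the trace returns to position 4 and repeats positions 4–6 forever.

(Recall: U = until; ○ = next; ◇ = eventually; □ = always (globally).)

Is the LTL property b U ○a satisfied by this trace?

Holds

Walking from position 0: ○a first holds at position 0, and b holds at every earlier position along the way, so b U ○a holds.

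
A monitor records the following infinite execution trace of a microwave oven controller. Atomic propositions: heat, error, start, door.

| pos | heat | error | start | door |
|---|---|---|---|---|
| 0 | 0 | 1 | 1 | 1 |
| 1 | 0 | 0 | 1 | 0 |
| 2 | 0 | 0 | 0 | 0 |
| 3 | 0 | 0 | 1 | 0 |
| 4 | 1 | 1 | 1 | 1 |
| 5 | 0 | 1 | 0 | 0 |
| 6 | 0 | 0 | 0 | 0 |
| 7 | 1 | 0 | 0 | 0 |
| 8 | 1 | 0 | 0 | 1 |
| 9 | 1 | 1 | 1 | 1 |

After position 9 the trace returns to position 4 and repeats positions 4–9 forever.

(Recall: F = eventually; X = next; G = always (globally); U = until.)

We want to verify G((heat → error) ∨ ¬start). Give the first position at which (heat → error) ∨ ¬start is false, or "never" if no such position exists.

never

(heat → error) ∨ ¬start holds at every position 0..9, and those are all the positions the trace ever visits, so the invariant G((heat → error) ∨ ¬start) is never violated.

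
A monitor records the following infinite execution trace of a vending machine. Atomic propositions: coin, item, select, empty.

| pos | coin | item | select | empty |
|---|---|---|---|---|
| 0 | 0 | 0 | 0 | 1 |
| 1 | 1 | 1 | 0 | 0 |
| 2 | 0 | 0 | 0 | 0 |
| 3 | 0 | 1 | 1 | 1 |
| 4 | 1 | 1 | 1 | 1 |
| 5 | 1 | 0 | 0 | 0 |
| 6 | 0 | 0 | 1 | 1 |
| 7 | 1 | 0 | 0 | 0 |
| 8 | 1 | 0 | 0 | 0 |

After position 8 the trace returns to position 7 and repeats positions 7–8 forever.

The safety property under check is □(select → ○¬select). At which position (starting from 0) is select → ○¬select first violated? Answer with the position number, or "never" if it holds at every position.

3

Check select → ○¬select at each position in order: 0 ✓, 1 ✓, 2 ✓.
At position 3 the labels are {empty, item, select} and the next position 4 has {coin, empty, item, select}, so select → ○¬select is false there. This is the first violation.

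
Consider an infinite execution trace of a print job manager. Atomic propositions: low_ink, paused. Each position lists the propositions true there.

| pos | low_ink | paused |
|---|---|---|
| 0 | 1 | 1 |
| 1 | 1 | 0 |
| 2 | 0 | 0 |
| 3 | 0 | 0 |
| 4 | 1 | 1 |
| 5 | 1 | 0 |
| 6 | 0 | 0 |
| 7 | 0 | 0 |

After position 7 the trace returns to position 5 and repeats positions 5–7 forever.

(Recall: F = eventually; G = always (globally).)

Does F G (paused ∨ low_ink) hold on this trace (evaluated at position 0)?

No

G (paused ∨ low_ink) is false at every position 0..7, so it never becomes true and F G (paused ∨ low_ink) fails.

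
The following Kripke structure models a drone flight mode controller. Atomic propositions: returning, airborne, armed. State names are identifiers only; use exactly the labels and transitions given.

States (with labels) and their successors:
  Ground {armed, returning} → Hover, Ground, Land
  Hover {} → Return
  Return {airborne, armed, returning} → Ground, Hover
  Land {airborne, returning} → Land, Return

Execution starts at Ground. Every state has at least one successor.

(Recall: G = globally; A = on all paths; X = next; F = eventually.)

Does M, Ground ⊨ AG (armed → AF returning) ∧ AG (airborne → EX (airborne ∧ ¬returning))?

States satisfying armed → AF returning: {Ground, Hover, Return, Land}.
States satisfying AG (armed → AF returning): {Ground, Hover, Return, Land}.
States satisfying airborne → EX (airborne ∧ ¬returning): {Ground, Hover}.
States satisfying AG (airborne → EX (airborne ∧ ¬returning)): ∅.
States satisfying AG (armed → AF returning) ∧ AG (airborne → EX (airborne ∧ ¬returning)): ∅.
Ground ∉ Sat(AG (armed → AF returning) ∧ AG (airborne → EX (airborne ∧ ¬returning))).

Violated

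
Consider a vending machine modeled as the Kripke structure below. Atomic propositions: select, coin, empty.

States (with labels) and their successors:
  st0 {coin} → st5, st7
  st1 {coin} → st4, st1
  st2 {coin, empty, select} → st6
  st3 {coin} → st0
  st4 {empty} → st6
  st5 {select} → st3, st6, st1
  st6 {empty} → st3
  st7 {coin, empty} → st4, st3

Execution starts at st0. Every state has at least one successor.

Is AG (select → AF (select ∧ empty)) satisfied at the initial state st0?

States satisfying select → AF (select ∧ empty): {st0, st1, st2, st3, st4, st6, st7}.
States satisfying AG (select → AF (select ∧ empty)): ∅.
st5 is reachable from st0 and violates select → AF (select ∧ empty), so AG fails at st0.
st0 ∉ Sat(AG (select → AF (select ∧ empty))).

Does not hold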